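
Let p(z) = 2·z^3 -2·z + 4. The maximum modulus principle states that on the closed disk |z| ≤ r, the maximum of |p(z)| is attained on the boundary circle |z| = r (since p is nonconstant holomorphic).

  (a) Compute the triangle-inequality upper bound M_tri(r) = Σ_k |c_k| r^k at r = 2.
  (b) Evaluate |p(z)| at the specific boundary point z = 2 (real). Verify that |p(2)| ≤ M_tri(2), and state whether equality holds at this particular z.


Coefficients: c_0 = 4, c_1 = -2, c_2 = 0, c_3 = 2. Radius r = 2.
Part (a). Triangle bound: M_tri(r) = Σ_k |c_k| r^k
  = |4|·2^0 + |-2|·2^1 + |0|·2^2 + |2|·2^3
  = 4 + 4 + 0 + 16 = 24.
This bounds M(r) := max_{|z|=r} |p(z)| from above; equality holds iff all terms c_k z^k can be made to align in phase at a single z on |z|=r.
Part (b). At z = 2 (real, on the circle |z| = r):
  p(2) = (4)·2^0 + (-2)·2^1 + (0)·2^2 + (2)·2^3 = 16.
  |p(2)| = 16.
Check: |p(2)| = 16 ≤ 24 = M_tri(2). ✓ Equality does not hold at z = 2 (the coefficients have mixed signs, so the terms do not all align in phase there).

M_tri(2) = 24; |p(2)| = 16; equality at z=2: no.


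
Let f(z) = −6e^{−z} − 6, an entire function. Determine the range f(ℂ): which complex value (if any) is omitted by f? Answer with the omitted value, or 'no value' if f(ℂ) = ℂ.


Little Picard bounds the complement of f(ℂ) to at most one point.
e^{−z} is never zero on ℂ, so -6·e^{−z} takes every value in ℂ ∖ {0}. Adding -6 shifts the range to ℂ ∖ {-6}. Thus f omits exactly the value -6.

Omitted value: -6.


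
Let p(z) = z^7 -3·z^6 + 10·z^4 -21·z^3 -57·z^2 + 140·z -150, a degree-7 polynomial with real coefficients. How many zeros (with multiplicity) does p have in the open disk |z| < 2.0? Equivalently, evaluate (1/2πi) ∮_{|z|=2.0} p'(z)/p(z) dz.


The zeros of p are: (1 + 1i), (1 - 1i), (1 + 2i), (1 - 2i), (-2 + 1i), (-2 - 1i), 3.
Their magnitudes are: 1.414, 1.414, 2.236, 2.236, 2.236, 2.236, 3.
Zeros with |z| < R = 2.0: (1 + 1i), (1 - 1i).
Count = 2.
By the argument principle, (1/2πi) ∮_{|z|=R} p'(z)/p(z) dz equals exactly this count.

Number of zeros inside |z| < 2.0: 2.


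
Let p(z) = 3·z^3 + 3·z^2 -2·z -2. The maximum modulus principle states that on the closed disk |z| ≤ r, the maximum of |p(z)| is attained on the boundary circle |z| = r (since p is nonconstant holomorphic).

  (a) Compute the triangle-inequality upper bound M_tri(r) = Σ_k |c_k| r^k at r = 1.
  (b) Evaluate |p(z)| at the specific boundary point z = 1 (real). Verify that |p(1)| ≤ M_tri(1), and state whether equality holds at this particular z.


Coefficients: c_0 = -2, c_1 = -2, c_2 = 3, c_3 = 3. Radius r = 1.
Part (a). Triangle bound: M_tri(r) = Σ_k |c_k| r^k
  = |-2|·1^0 + |-2|·1^1 + |3|·1^2 + |3|·1^3
  = 2 + 2 + 3 + 3 = 10.
This bounds M(r) := max_{|z|=r} |p(z)| from above; equality holds iff all terms c_k z^k can be made to align in phase at a single z on |z|=r.
Part (b). At z = 1 (real, on the circle |z| = r):
  p(1) = (-2)·1^0 + (-2)·1^1 + (3)·1^2 + (3)·1^3 = 2.
  |p(1)| = 2.
Check: |p(1)| = 2 ≤ 10 = M_tri(1). ✓ Equality does not hold at z = 1 (the coefficients have mixed signs, so the terms do not all align in phase there).

M_tri(1) = 10; |p(1)| = 2; equality at z=1: no.


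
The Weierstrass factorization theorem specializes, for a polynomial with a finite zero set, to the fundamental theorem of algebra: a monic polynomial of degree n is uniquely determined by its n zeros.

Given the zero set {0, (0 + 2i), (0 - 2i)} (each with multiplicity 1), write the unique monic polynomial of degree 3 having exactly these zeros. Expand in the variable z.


The polynomial is p(z) = ∏_{α ∈ S} (z − α), where S = {0, (0 + 2i), (0 - 2i)}.
Expanding the product yields: p(z) = z^3 + 4·z.
Note conjugate pairs combine to real quadratics: (z − (0+2i))(z − (0−2i)) = z² + 4.
The resulting polynomial has degree 3 and real coefficients as required.

p(z) = z^3 + 4·z.


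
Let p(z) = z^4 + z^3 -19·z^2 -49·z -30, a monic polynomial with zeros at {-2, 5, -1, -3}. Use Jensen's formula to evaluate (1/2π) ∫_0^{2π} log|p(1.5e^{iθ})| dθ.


Zeros: -3, -2, -1, 5; r = 1.5.
Inside |z| < r: -1. Outside (|z| ≥ r): -3, -2, 5.
p(0) = -30, so log|p(0)| = log(30) = 3.4012.
Apply Jensen: I(r) = log|p(0)| + Σ_k log(r/|z_k|), summed over zeros inside |z| < r.
  log(r/|z_k|) for z_k = -1: log(1.5/1) = 0.4055
  Outside zeros (-3, -2, 5) contribute nothing to the Jensen sum.
Sum over inside zeros: 0.4055.
I(r) = log|p(0)| + (inside sum) = 3.4012 + 0.4055 = 3.8067.
Note: since some zeros are outside |z| ≤ r, the simplified n·log(r) form does NOT apply — only the inside zeros contribute.

I(r) ≈ 3.8067.


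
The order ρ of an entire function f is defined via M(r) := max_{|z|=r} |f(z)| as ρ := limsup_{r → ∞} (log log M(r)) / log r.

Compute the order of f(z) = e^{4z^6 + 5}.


|e^{4z^6 + 5}| = e^{Re(4·z^6) + 5} ≤ e^{4|z|^6 + 5} = e^{4r^6 + 5} on |z| = r, so ρ ≤ 6. Choosing z on |z|=r so that 4·z^6 is real positive (always possible by picking arg z appropriately) gives |f(z)| = e^{4r^6 + 5}, matching the bound. The additive constant 5 does not affect log log M(r) ~ 6·log r. Hence ρ = 6.
Therefore ρ = 6.

Order ρ = 6.


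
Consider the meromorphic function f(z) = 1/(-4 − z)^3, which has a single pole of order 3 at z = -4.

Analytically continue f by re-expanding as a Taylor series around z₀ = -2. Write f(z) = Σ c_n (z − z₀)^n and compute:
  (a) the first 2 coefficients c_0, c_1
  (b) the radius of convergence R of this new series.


Let w = z − z₀, so z = z₀ + w.
Then -4 − z = -4 − (z₀ + w) = (-4 − z₀) − w = -2 − w.
f(z) = 1/(-2 − w)^3 = (1/(-2)^3) · (1 − w/(-2))^{−3}.
By the binomial series (1−u)^{−3} = Σ_{n≥0} C(n+2, 2) u^n for |u|<1, with u = w/(-2):
  c_n = C(n+2, 2) / (-2)^(n+3).
  c_0 = 1/(-2)^3 = -1/8.
  c_1 = 3/(-2)^4 = 3/16.
The series is valid for |w/d| < 1, i.e. |z − z₀| < |d|.
Radius of convergence: R = |-4 − z₀| = |-2| = 2 (distance from z₀ to the singularity z = -4).

c_0 = -1/8, c_1 = 3/16; R = 2.


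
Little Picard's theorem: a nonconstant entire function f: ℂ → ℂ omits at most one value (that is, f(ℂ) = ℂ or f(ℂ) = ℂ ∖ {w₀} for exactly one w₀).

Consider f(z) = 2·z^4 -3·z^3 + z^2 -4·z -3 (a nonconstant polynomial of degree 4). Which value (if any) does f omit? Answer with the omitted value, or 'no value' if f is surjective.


Little Picard bounds the complement of f(ℂ) to at most one point.
For every w ∈ ℂ, the equation p(z) − w = 0 is a nonconstant polynomial in z and hence has at least one root by the fundamental theorem of algebra. So p is surjective onto ℂ, omitting no value.

Omitted value: no value.


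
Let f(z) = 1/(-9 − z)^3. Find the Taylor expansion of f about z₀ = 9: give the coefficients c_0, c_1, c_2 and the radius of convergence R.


Let w = z − z₀, so z = z₀ + w.
Then -9 − z = -9 − (z₀ + w) = (-9 − z₀) − w = -18 − w.
f(z) = 1/(-18 − w)^3 = (1/(-18)^3) · (1 − w/(-18))^{−3}.
By the binomial series (1−u)^{−3} = Σ_{n≥0} C(n+2, 2) u^n for |u|<1, with u = w/(-18):
  c_n = C(n+2, 2) / (-18)^(n+3).
  c_0 = 1/(-18)^3 = -1/5832.
  c_1 = 3/(-18)^4 = 1/34992.
  c_2 = 6/(-18)^5 = -1/314928.
The series is valid for |w/d| < 1, i.e. |z − z₀| < |d|.
Radius of convergence: R = |-9 − z₀| = |-18| = 18 (distance from z₀ to the singularity z = -9).

c_0 = -1/5832, c_1 = 1/34992, c_2 = -1/314928; R = 18.


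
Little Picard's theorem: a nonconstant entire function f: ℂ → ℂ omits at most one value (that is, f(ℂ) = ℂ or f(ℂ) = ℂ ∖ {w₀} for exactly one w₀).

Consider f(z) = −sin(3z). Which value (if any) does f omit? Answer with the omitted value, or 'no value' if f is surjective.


Little Picard bounds the complement of f(ℂ) to at most one point.
sin is entire and surjective onto ℂ: for every w ∈ ℂ, sin(ζ) = w has a solution ζ ∈ ℂ (e.g., via the complex inverse arcsin). With ζ = 3z this gives z = ζ/(3). Then -1·sin(3z) takes every value in -1·ℂ = ℂ, and adding 0 is a bijection of ℂ. So f is surjective and omits no value. (Note: only on the real line is sin bounded by [−1, 1].)

Omitted value: no value.


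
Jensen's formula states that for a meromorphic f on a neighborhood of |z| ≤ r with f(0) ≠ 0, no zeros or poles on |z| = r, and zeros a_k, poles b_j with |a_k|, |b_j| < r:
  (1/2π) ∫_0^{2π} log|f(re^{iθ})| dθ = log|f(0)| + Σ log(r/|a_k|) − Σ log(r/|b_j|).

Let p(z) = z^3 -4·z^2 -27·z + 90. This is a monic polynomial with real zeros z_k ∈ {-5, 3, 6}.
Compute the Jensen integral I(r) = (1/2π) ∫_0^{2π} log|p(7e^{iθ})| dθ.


Zeros: -5, 3, 6; r = 7.
Inside |z| < r: -5, 3, 6. Outside (|z| ≥ r): ∅.
p(0) = 90, so log|p(0)| = log(90) = 4.4998.
Apply Jensen: I(r) = log|p(0)| + Σ_k log(r/|z_k|), summed over zeros inside |z| < r.
  log(r/|z_k|) for z_k = -5: log(7/5) = 0.3365
  log(r/|z_k|) for z_k = 3: log(7/3) = 0.8473
  log(r/|z_k|) for z_k = 6: log(7/6) = 0.1542
Sum over inside zeros: 1.3379.
I(r) = log|p(0)| + (inside sum) = 4.4998 + 1.3379 = 5.8377.
Closed form (all zeros inside, monic): I(r) = n·log(r) = 3·log(7) = 5.8377. ✓

I(r) ≈ 5.8377.


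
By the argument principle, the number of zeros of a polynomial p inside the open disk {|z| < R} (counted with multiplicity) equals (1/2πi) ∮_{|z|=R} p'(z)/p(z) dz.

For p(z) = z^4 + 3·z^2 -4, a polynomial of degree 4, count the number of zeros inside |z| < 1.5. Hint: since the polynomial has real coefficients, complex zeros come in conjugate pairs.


The zeros of p are: -1, 1, (0 + 2i), (0 - 2i).
Their magnitudes are: 1, 1, 2, 2.
Zeros with |z| < R = 1.5: -1, 1.
Count = 2.
By the argument principle, (1/2πi) ∮_{|z|=R} p'(z)/p(z) dz equals exactly this count.

Number of zeros inside |z| < 1.5: 2.


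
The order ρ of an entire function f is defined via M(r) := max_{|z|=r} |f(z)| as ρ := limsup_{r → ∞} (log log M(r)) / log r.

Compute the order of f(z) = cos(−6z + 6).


cos(w) is a linear combination of e^{iw} and e^{−iw} (or e^w, e^{−w} in the hyperbolic case), so |cos(w)| ≤ e^{|w|}. With w = −6z + 6, |w| ≤ 6|z| + 6 = 6r + 6 on |z| = r, giving M(r) ≤ e^{6r + 6}, so ρ ≤ 1. On a suitable ray (z = it for sin/cos; z = t for sinh/cosh, t real → ∞), |cos(−6z + 6)| grows like e^{6|t|}/2, so ρ ≥ 1. Hence ρ = 1.
Therefore ρ = 1.

Order ρ = 1.


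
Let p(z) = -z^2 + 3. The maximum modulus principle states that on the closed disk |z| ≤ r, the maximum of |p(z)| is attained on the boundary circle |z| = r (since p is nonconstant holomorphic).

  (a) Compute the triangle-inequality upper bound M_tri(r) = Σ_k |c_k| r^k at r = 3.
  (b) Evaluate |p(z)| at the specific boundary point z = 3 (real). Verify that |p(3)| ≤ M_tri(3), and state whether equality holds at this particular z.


Coefficients: c_0 = 3, c_1 = 0, c_2 = -1. Radius r = 3.
Part (a). Triangle bound: M_tri(r) = Σ_k |c_k| r^k
  = |3|·3^0 + |0|·3^1 + |-1|·3^2
  = 3 + 0 + 9 = 12.
This bounds M(r) := max_{|z|=r} |p(z)| from above; equality holds iff all terms c_k z^k can be made to align in phase at a single z on |z|=r.
Part (b). At z = 3 (real, on the circle |z| = r):
  p(3) = (3)·3^0 + (0)·3^1 + (-1)·3^2 = -6.
  |p(3)| = 6.
Check: |p(3)| = 6 ≤ 12 = M_tri(3). ✓ Equality does not hold at z = 3 (the coefficients have mixed signs, so the terms do not all align in phase there).

M_tri(3) = 12; |p(3)| = 6; equality at z=3: no.


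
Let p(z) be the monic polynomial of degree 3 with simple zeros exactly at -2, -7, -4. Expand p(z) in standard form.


The polynomial is p(z) = ∏_{α ∈ S} (z − α), where S = {-2, -7, -4}.
Expanding the product yields: p(z) = z^3 + 13·z^2 + 50·z + 56.
The resulting polynomial has degree 3 and real coefficients as required.

p(z) = z^3 + 13·z^2 + 50·z + 56.


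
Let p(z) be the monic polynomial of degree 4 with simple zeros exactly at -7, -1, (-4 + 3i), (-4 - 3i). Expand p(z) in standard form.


The polynomial is p(z) = ∏_{α ∈ S} (z − α), where S = {-7, -1, (-4 + 3i), (-4 - 3i)}.
Expanding the product yields: p(z) = z^4 + 16·z^3 + 96·z^2 + 256·z + 175.
Note conjugate pairs combine to real quadratics: (z − (-4+3i))(z − (-4−3i)) = z² + 8z + 25.
The resulting polynomial has degree 4 and real coefficients as required.

p(z) = z^4 + 16·z^3 + 96·z^2 + 256·z + 175.


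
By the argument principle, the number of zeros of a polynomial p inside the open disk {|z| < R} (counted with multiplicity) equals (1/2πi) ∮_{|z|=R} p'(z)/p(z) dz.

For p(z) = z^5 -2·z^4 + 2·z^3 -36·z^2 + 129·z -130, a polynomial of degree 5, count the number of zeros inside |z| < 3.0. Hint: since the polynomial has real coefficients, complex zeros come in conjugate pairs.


The zeros of p are: (2 + 1i), (2 - 1i), (-2 + 3i), (-2 - 3i), 2.
Their magnitudes are: 2.236, 2.236, 3.606, 3.606, 2.
Zeros with |z| < R = 3.0: (2 + 1i), (2 - 1i), 2.
Count = 3.
By the argument principle, (1/2πi) ∮_{|z|=R} p'(z)/p(z) dz equals exactly this count.

Number of zeros inside |z| < 3.0: 3.


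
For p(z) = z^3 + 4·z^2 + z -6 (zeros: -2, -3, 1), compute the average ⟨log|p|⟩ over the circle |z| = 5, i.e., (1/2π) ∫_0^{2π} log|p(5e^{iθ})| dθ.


Zeros: -3, -2, 1; r = 5.
Inside |z| < r: -3, -2, 1. Outside (|z| ≥ r): ∅.
p(0) = -6, so log|p(0)| = log(6) = 1.7918.
Apply Jensen: I(r) = log|p(0)| + Σ_k log(r/|z_k|), summed over zeros inside |z| < r.
  log(r/|z_k|) for z_k = -2: log(5/2) = 0.9163
  log(r/|z_k|) for z_k = -3: log(5/3) = 0.5108
  log(r/|z_k|) for z_k = 1: log(5/1) = 1.6094
Sum over inside zeros: 3.0366.
I(r) = log|p(0)| + (inside sum) = 1.7918 + 3.0366 = 4.8283.
Closed form (all zeros inside, monic): I(r) = n·log(r) = 3·log(5) = 4.8283. ✓

I(r) ≈ 4.8283.


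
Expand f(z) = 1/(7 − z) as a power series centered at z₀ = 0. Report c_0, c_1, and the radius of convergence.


Let w = z − z₀, so z = z₀ + w.
Then 7 − z = 7 − (z₀ + w) = (7 − z₀) − w = 7 − w.
f(z) = 1/(7 − w) = (1/(7)) · 1/(1 − w/(7)) = Σ_{n≥0} w^n / (7)^(n+1).
So c_n = 1/(7)^(n+1):
  c_0 = 1/(7)^1 = 1/7.
  c_1 = 1/(7)^2 = 1/49.
The series is valid for |w/d| < 1, i.e. |z − z₀| < |d|.
Radius of convergence: R = |7 − z₀| = |7| = 7 (distance from z₀ to the singularity z = 7).

c_0 = 1/7, c_1 = 1/49; R = 7.


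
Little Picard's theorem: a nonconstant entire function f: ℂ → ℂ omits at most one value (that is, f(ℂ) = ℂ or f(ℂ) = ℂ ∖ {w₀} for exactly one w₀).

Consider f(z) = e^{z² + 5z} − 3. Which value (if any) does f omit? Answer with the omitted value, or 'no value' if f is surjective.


Little Picard bounds the complement of f(ℂ) to at most one point.
The exponent g(z) = z² + 5z is a nonconstant polynomial, hence surjective onto ℂ. So e^{g(z)} takes every value in {e^w : w ∈ ℂ} = ℂ ∖ {0}. Adding -3 shifts the range to ℂ ∖ {-3}. f omits exactly -3.

Omitted value: -3.


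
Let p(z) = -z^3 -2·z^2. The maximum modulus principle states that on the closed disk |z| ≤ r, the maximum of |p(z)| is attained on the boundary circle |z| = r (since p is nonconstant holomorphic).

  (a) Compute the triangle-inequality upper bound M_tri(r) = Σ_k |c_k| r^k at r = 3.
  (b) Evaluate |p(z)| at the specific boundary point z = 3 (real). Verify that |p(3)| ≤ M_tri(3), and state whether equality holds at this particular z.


Coefficients: c_0 = 0, c_1 = 0, c_2 = -2, c_3 = -1. Radius r = 3.
Part (a). Triangle bound: M_tri(r) = Σ_k |c_k| r^k
  = |0|·3^0 + |0|·3^1 + |-2|·3^2 + |-1|·3^3
  = 0 + 0 + 18 + 27 = 45.
This bounds M(r) := max_{|z|=r} |p(z)| from above; equality holds iff all terms c_k z^k can be made to align in phase at a single z on |z|=r.
Part (b). At z = 3 (real, on the circle |z| = r):
  p(3) = (0)·3^0 + (0)·3^1 + (-2)·3^2 + (-1)·3^3 = -45.
  |p(3)| = 45.
Since all nonzero coefficients share the same sign, |p(3)| = 45 = M_tri(3); the triangle bound is attained at z = 3, so in fact M(r) = 45.

M_tri(3) = 45; |p(3)| = 45; equality at z=3: yes.


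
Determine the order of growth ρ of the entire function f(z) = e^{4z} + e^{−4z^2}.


Each summand is entire of order 1 and 2 respectively (as in the single-exponential case). The order of a sum is at most the max of the orders, so ρ ≤ 2. For the lower bound: on |z|=r choose arg z so that -4z^2 is real positive; then |e^{-4z^2}| = e^{4r^2} while |e^{4z}| ≤ e^{4r^1} = o(e^{4r^2}). So |f| ≥ e^{4r^2}(1 − o(1)) and ρ ≥ 2. Hence ρ = max(1, 2) = 2.
Therefore ρ = 2.

Order ρ = 2.


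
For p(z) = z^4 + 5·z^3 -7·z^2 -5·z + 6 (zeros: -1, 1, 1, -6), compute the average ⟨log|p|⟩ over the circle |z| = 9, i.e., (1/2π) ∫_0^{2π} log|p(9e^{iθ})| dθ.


Zeros: -6, -1, 1, 1; r = 9.
Inside |z| < r: -6, -1, 1, 1. Outside (|z| ≥ r): ∅.
p(0) = 6, so log|p(0)| = log(6) = 1.7918.
Apply Jensen: I(r) = log|p(0)| + Σ_k log(r/|z_k|), summed over zeros inside |z| < r.
  log(r/|z_k|) for z_k = -1: log(9/1) = 2.1972
  log(r/|z_k|) for z_k = 1: log(9/1) = 2.1972
  log(r/|z_k|) for z_k = 1: log(9/1) = 2.1972
  log(r/|z_k|) for z_k = -6: log(9/6) = 0.4055
Sum over inside zeros: 6.9971.
I(r) = log|p(0)| + (inside sum) = 1.7918 + 6.9971 = 8.7889.
Closed form (all zeros inside, monic): I(r) = n·log(r) = 4·log(9) = 8.7889. ✓

I(r) ≈ 8.7889.


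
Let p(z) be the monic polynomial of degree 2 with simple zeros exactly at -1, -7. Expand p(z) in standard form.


The polynomial is p(z) = ∏_{α ∈ S} (z − α), where S = {-1, -7}.
Expanding the product yields: p(z) = z^2 + 8·z + 7.
The resulting polynomial has degree 2 and real coefficients as required.

p(z) = z^2 + 8·z + 7.


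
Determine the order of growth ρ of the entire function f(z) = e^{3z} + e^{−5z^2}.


Each summand is entire of order 1 and 2 respectively (as in the single-exponential case). The order of a sum is at most the max of the orders, so ρ ≤ 2. For the lower bound: on |z|=r choose arg z so that -5z^2 is real positive; then |e^{-5z^2}| = e^{5r^2} while |e^{3z}| ≤ e^{3r^1} = o(e^{5r^2}). So |f| ≥ e^{5r^2}(1 − o(1)) and ρ ≥ 2. Hence ρ = max(1, 2) = 2.
Therefore ρ = 2.

Order ρ = 2.


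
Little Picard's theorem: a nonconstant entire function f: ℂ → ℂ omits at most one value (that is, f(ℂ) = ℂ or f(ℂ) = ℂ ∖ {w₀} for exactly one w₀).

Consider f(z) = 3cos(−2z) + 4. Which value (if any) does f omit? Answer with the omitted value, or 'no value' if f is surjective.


Little Picard bounds the complement of f(ℂ) to at most one point.
cos is entire and surjective onto ℂ: for every w ∈ ℂ, cos(ζ) = w has a solution ζ ∈ ℂ (e.g., via the complex inverse arccos). With ζ = −2z this gives z = ζ/(-2). Then 3·cos(−2z) takes every value in 3·ℂ = ℂ, and adding 4 is a bijection of ℂ. So f is surjective and omits no value. (Note: only on the real line is cos bounded by [−1, 1].)

Omitted value: no value.


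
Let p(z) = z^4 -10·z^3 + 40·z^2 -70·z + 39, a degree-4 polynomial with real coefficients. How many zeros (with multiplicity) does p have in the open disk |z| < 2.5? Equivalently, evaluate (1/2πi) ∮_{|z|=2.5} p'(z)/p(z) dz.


The zeros of p are: 1, 3, (3 + 2i), (3 - 2i).
Their magnitudes are: 1, 3, 3.606, 3.606.
Zeros with |z| < R = 2.5: 1.
Count = 1.
By the argument principle, (1/2πi) ∮_{|z|=R} p'(z)/p(z) dz equals exactly this count.

Number of zeros inside |z| < 2.5: 1.


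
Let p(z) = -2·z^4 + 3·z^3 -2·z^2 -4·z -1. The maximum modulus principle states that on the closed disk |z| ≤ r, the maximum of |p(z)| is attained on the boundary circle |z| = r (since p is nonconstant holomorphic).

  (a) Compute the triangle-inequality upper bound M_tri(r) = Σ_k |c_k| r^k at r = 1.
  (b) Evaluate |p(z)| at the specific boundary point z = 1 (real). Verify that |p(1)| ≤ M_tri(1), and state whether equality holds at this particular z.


Coefficients: c_0 = -1, c_1 = -4, c_2 = -2, c_3 = 3, c_4 = -2. Radius r = 1.
Part (a). Triangle bound: M_tri(r) = Σ_k |c_k| r^k
  = |-1|·1^0 + |-4|·1^1 + |-2|·1^2 + |3|·1^3 + |-2|·1^4
  = 1 + 4 + 2 + 3 + 2 = 12.
This bounds M(r) := max_{|z|=r} |p(z)| from above; equality holds iff all terms c_k z^k can be made to align in phase at a single z on |z|=r.
Part (b). At z = 1 (real, on the circle |z| = r):
  p(1) = (-1)·1^0 + (-4)·1^1 + (-2)·1^2 + (3)·1^3 + (-2)·1^4 = -6.
  |p(1)| = 6.
Check: |p(1)| = 6 ≤ 12 = M_tri(1). ✓ Equality does not hold at z = 1 (the coefficients have mixed signs, so the terms do not all align in phase there).

M_tri(1) = 12; |p(1)| = 6; equality at z=1: no.


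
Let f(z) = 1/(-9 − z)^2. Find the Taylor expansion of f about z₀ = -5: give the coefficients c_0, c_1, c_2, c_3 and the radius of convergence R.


Let w = z − z₀, so z = z₀ + w.
Then -9 − z = -9 − (z₀ + w) = (-9 − z₀) − w = -4 − w.
f(z) = 1/(-4 − w)^2 = (1/(-4)^2) · (1 − w/(-4))^{−2}.
By the binomial series (1−u)^{−2} = Σ_{n≥0} C(n+1, 1) u^n for |u|<1, with u = w/(-4):
  c_n = C(n+1, 1) / (-4)^(n+2).
  c_0 = 1/(-4)^2 = 1/16.
  c_1 = 2/(-4)^3 = -1/32.
  c_2 = 3/(-4)^4 = 3/256.
  c_3 = 4/(-4)^5 = -1/256.
The series is valid for |w/d| < 1, i.e. |z − z₀| < |d|.
Radius of convergence: R = |-9 − z₀| = |-4| = 4 (distance from z₀ to the singularity z = -9).

c_0 = 1/16, c_1 = -1/32, c_2 = 3/256, c_3 = -1/256; R = 4.


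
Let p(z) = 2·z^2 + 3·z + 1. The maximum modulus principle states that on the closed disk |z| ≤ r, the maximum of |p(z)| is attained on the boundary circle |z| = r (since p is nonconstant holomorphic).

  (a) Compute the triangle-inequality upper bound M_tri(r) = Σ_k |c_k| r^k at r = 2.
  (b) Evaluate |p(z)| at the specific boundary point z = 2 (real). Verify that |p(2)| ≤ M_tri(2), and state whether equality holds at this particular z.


Coefficients: c_0 = 1, c_1 = 3, c_2 = 2. Radius r = 2.
Part (a). Triangle bound: M_tri(r) = Σ_k |c_k| r^k
  = |1|·2^0 + |3|·2^1 + |2|·2^2
  = 1 + 6 + 8 = 15.
This bounds M(r) := max_{|z|=r} |p(z)| from above; equality holds iff all terms c_k z^k can be made to align in phase at a single z on |z|=r.
Part (b). At z = 2 (real, on the circle |z| = r):
  p(2) = (1)·2^0 + (3)·2^1 + (2)·2^2 = 15.
  |p(2)| = 15.
Since all nonzero coefficients share the same sign, |p(2)| = 15 = M_tri(2); the triangle bound is attained at z = 2, so in fact M(r) = 15.

M_tri(2) = 15; |p(2)| = 15; equality at z=2: yes.


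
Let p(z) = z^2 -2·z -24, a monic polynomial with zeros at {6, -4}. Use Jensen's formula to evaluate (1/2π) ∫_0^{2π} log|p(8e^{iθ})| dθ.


Zeros: -4, 6; r = 8.
Inside |z| < r: -4, 6. Outside (|z| ≥ r): ∅.
p(0) = -24, so log|p(0)| = log(24) = 3.1781.
Apply Jensen: I(r) = log|p(0)| + Σ_k log(r/|z_k|), summed over zeros inside |z| < r.
  log(r/|z_k|) for z_k = 6: log(8/6) = 0.2877
  log(r/|z_k|) for z_k = -4: log(8/4) = 0.6931
Sum over inside zeros: 0.9808.
I(r) = log|p(0)| + (inside sum) = 3.1781 + 0.9808 = 4.1589.
Closed form (all zeros inside, monic): I(r) = n·log(r) = 2·log(8) = 4.1589. ✓

I(r) ≈ 4.1589.


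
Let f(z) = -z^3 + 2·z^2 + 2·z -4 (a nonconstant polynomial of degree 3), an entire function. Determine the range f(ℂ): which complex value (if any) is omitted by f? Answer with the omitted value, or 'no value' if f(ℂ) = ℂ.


Little Picard bounds the complement of f(ℂ) to at most one point.
For every w ∈ ℂ, the equation p(z) − w = 0 is a nonconstant polynomial in z and hence has at least one root by the fundamental theorem of algebra. So p is surjective onto ℂ, omitting no value.

Omitted value: no value.


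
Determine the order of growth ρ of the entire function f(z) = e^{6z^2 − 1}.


|e^{6z^2 − 1}| = e^{Re(6·z^2) + -1} ≤ e^{6|z|^2 + -1} = e^{6r^2 + -1} on |z| = r, so ρ ≤ 2. Choosing z on |z|=r so that 6·z^2 is real positive (always possible by picking arg z appropriately) gives |f(z)| = e^{6r^2 + -1}, matching the bound. The additive constant -1 does not affect log log M(r) ~ 2·log r. Hence ρ = 2.
Therefore ρ = 2.

Order ρ = 2.


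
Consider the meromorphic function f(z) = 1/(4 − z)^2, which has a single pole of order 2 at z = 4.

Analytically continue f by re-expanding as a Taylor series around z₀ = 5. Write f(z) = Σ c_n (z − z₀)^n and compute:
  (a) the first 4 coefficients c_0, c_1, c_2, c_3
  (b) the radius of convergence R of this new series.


Let w = z − z₀, so z = z₀ + w.
Then 4 − z = 4 − (z₀ + w) = (4 − z₀) − w = -1 − w.
f(z) = 1/(-1 − w)^2 = (1/(-1)^2) · (1 − w/(-1))^{−2}.
By the binomial series (1−u)^{−2} = Σ_{n≥0} C(n+1, 1) u^n for |u|<1, with u = w/(-1):
  c_n = C(n+1, 1) / (-1)^(n+2).
  c_0 = 1/(-1)^2 = 1.
  c_1 = 2/(-1)^3 = -2.
  c_2 = 3/(-1)^4 = 3.
  c_3 = 4/(-1)^5 = -4.
The series is valid for |w/d| < 1, i.e. |z − z₀| < |d|.
Radius of convergence: R = |4 − z₀| = |-1| = 1 (distance from z₀ to the singularity z = 4).

c_0 = 1, c_1 = -2, c_2 = 3, c_3 = -4; R = 1.


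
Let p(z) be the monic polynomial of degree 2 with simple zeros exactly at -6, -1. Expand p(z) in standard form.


The polynomial is p(z) = ∏_{α ∈ S} (z − α), where S = {-6, -1}.
Expanding the product yields: p(z) = z^2 + 7·z + 6.
The resulting polynomial has degree 2 and real coefficients as required.

p(z) = z^2 + 7·z + 6.


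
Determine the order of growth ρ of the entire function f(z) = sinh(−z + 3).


sinh(w) is a linear combination of e^{iw} and e^{−iw} (or e^w, e^{−w} in the hyperbolic case), so |sinh(w)| ≤ e^{|w|}. With w = −z + 3, |w| ≤ 1|z| + 3 = 1r + 3 on |z| = r, giving M(r) ≤ e^{1r + 3}, so ρ ≤ 1. On a suitable ray (z = it for sin/cos; z = t for sinh/cosh, t real → ∞), |sinh(−z + 3)| grows like e^{1|t|}/2, so ρ ≥ 1. Hence ρ = 1.
Therefore ρ = 1.

Order ρ = 1.


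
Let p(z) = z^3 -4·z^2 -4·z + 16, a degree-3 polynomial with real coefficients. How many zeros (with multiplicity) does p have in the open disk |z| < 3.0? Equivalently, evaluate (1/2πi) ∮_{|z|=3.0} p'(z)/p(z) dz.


The zeros of p are: 4, 2, -2.
Their magnitudes are: 4, 2, 2.
Zeros with |z| < R = 3.0: 2, -2.
Count = 2.
By the argument principle, (1/2πi) ∮_{|z|=R} p'(z)/p(z) dz equals exactly this count.

Number of zeros inside |z| < 3.0: 2.


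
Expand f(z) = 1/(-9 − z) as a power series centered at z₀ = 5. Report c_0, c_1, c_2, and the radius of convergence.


Let w = z − z₀, so z = z₀ + w.
Then -9 − z = -9 − (z₀ + w) = (-9 − z₀) − w = -14 − w.
f(z) = 1/(-14 − w) = (1/(-14)) · 1/(1 − w/(-14)) = Σ_{n≥0} w^n / (-14)^(n+1).
So c_n = 1/(-14)^(n+1):
  c_0 = 1/(-14)^1 = -1/14.
  c_1 = 1/(-14)^2 = 1/196.
  c_2 = 1/(-14)^3 = -1/2744.
The series is valid for |w/d| < 1, i.e. |z − z₀| < |d|.
Radius of convergence: R = |-9 − z₀| = |-14| = 14 (distance from z₀ to the singularity z = -9).

c_0 = -1/14, c_1 = 1/196, c_2 = -1/2744; R = 14.


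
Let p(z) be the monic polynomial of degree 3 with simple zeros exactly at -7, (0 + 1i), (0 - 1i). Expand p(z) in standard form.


The polynomial is p(z) = ∏_{α ∈ S} (z − α), where S = {-7, (0 + 1i), (0 - 1i)}.
Expanding the product yields: p(z) = z^3 + 7·z^2 + z + 7.
Note conjugate pairs combine to real quadratics: (z − (0+1i))(z − (0−1i)) = z² + 1.
The resulting polynomial has degree 3 and real coefficients as required.

p(z) = z^3 + 7·z^2 + z + 7.


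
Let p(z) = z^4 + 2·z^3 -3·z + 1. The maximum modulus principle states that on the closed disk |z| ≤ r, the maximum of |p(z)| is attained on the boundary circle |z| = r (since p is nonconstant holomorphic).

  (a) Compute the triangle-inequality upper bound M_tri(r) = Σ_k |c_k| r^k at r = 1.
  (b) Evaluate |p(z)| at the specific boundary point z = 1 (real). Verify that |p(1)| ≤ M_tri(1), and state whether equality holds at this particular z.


Coefficients: c_0 = 1, c_1 = -3, c_2 = 0, c_3 = 2, c_4 = 1. Radius r = 1.
Part (a). Triangle bound: M_tri(r) = Σ_k |c_k| r^k
  = |1|·1^0 + |-3|·1^1 + |0|·1^2 + |2|·1^3 + |1|·1^4
  = 1 + 3 + 0 + 2 + 1 = 7.
This bounds M(r) := max_{|z|=r} |p(z)| from above; equality holds iff all terms c_k z^k can be made to align in phase at a single z on |z|=r.
Part (b). At z = 1 (real, on the circle |z| = r):
  p(1) = (1)·1^0 + (-3)·1^1 + (0)·1^2 + (2)·1^3 + (1)·1^4 = 1.
  |p(1)| = 1.
Check: |p(1)| = 1 ≤ 7 = M_tri(1). ✓ Equality does not hold at z = 1 (the coefficients have mixed signs, so the terms do not all align in phase there).

M_tri(1) = 7; |p(1)| = 1; equality at z=1: no.


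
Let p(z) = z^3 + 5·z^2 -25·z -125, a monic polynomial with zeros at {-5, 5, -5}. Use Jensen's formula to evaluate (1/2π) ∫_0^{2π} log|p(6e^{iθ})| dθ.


Zeros: -5, -5, 5; r = 6.
Inside |z| < r: -5, -5, 5. Outside (|z| ≥ r): ∅.
p(0) = -125, so log|p(0)| = log(125) = 4.8283.
Apply Jensen: I(r) = log|p(0)| + Σ_k log(r/|z_k|), summed over zeros inside |z| < r.
  log(r/|z_k|) for z_k = -5: log(6/5) = 0.1823
  log(r/|z_k|) for z_k = 5: log(6/5) = 0.1823
  log(r/|z_k|) for z_k = -5: log(6/5) = 0.1823
Sum over inside zeros: 0.5470.
I(r) = log|p(0)| + (inside sum) = 4.8283 + 0.5470 = 5.3753.
Closed form (all zeros inside, monic): I(r) = n·log(r) = 3·log(6) = 5.3753. ✓

I(r) ≈ 5.3753.


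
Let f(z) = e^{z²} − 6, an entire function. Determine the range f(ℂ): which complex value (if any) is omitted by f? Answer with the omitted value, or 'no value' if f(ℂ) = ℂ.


Little Picard bounds the complement of f(ℂ) to at most one point.
The exponent g(z) = z² is a nonconstant polynomial, hence surjective onto ℂ. So e^{g(z)} takes every value in {e^w : w ∈ ℂ} = ℂ ∖ {0}. Adding -6 shifts the range to ℂ ∖ {-6}. f omits exactly -6.

Omitted value: -6.


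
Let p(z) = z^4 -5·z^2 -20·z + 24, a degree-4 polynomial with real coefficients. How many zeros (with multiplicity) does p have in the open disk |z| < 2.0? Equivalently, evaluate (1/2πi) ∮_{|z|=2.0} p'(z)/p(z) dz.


The zeros of p are: 3, 1, (-2 + 2i), (-2 - 2i).
Their magnitudes are: 3, 1, 2.828, 2.828.
Zeros with |z| < R = 2.0: 1.
Count = 1.
By the argument principle, (1/2πi) ∮_{|z|=R} p'(z)/p(z) dz equals exactly this count.

Number of zeros inside |z| < 2.0: 1.


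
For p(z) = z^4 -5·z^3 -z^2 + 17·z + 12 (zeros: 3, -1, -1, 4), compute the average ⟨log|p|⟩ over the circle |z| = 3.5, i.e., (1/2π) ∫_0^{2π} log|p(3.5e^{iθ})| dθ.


Zeros: -1, -1, 3, 4; r = 3.5.
Inside |z| < r: -1, -1, 3. Outside (|z| ≥ r): 4.
p(0) = 12, so log|p(0)| = log(12) = 2.4849.
Apply Jensen: I(r) = log|p(0)| + Σ_k log(r/|z_k|), summed over zeros inside |z| < r.
  log(r/|z_k|) for z_k = 3: log(3.5/3) = 0.1542
  log(r/|z_k|) for z_k = -1: log(3.5/1) = 1.2528
  log(r/|z_k|) for z_k = -1: log(3.5/1) = 1.2528
  Outside zeros (4) contribute nothing to the Jensen sum.
Sum over inside zeros: 2.6597.
I(r) = log|p(0)| + (inside sum) = 2.4849 + 2.6597 = 5.1446.
Note: since some zeros are outside |z| ≤ r, the simplified n·log(r) form does NOT apply — only the inside zeros contribute.

I(r) ≈ 5.1446.


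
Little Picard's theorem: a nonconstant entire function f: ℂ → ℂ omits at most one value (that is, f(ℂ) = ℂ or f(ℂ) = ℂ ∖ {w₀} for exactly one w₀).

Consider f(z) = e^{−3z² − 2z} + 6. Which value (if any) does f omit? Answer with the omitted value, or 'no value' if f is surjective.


Little Picard bounds the complement of f(ℂ) to at most one point.
The exponent g(z) = −3z² − 2z is a nonconstant polynomial, hence surjective onto ℂ. So e^{g(z)} takes every value in {e^w : w ∈ ℂ} = ℂ ∖ {0}. Adding 6 shifts the range to ℂ ∖ {6}. f omits exactly 6.

Omitted value: 6.


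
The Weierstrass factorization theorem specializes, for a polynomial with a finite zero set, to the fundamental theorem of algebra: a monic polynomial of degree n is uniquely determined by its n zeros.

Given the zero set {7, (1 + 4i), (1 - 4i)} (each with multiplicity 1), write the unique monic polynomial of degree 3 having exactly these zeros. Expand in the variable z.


The polynomial is p(z) = ∏_{α ∈ S} (z − α), where S = {7, (1 + 4i), (1 - 4i)}.
Expanding the product yields: p(z) = z^3 -9·z^2 + 31·z -119.
Note conjugate pairs combine to real quadratics: (z − (1+4i))(z − (1−4i)) = z² − 2z + 17.
The resulting polynomial has degree 3 and real coefficients as required.

p(z) = z^3 -9·z^2 + 31·z -119.


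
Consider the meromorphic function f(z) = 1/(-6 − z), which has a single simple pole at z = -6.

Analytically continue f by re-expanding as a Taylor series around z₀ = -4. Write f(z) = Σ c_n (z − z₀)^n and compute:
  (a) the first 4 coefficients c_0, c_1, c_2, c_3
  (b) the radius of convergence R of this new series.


Let w = z − z₀, so z = z₀ + w.
Then -6 − z = -6 − (z₀ + w) = (-6 − z₀) − w = -2 − w.
f(z) = 1/(-2 − w) = (1/(-2)) · 1/(1 − w/(-2)) = Σ_{n≥0} w^n / (-2)^(n+1).
So c_n = 1/(-2)^(n+1):
  c_0 = 1/(-2)^1 = -1/2.
  c_1 = 1/(-2)^2 = 1/4.
  c_2 = 1/(-2)^3 = -1/8.
  c_3 = 1/(-2)^4 = 1/16.
The series is valid for |w/d| < 1, i.e. |z − z₀| < |d|.
Radius of convergence: R = |-6 − z₀| = |-2| = 2 (distance from z₀ to the singularity z = -6).

c_0 = -1/2, c_1 = 1/4, c_2 = -1/8, c_3 = 1/16; R = 2.


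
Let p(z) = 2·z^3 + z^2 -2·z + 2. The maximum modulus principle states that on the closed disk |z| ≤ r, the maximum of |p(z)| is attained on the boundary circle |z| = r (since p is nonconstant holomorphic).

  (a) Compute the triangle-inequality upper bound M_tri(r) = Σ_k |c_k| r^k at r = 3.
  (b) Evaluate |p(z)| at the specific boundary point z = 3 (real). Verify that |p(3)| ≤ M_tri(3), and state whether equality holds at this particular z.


Coefficients: c_0 = 2, c_1 = -2, c_2 = 1, c_3 = 2. Radius r = 3.
Part (a). Triangle bound: M_tri(r) = Σ_k |c_k| r^k
  = |2|·3^0 + |-2|·3^1 + |1|·3^2 + |2|·3^3
  = 2 + 6 + 9 + 54 = 71.
This bounds M(r) := max_{|z|=r} |p(z)| from above; equality holds iff all terms c_k z^k can be made to align in phase at a single z on |z|=r.
Part (b). At z = 3 (real, on the circle |z| = r):
  p(3) = (2)·3^0 + (-2)·3^1 + (1)·3^2 + (2)·3^3 = 59.
  |p(3)| = 59.
Check: |p(3)| = 59 ≤ 71 = M_tri(3). ✓ Equality does not hold at z = 3 (the coefficients have mixed signs, so the terms do not all align in phase there).

M_tri(3) = 71; |p(3)| = 59; equality at z=3: no.


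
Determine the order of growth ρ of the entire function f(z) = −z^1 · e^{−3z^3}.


M(r) = max_{|z|=r} |-1|·|z|^1·|e^{−3z^3}| = 1·r^1 · e^{3r^3} (the factors attain their maxima compatibly on |z|=r). Then log M(r) = log 1 + 1·log r + 3r^3, dominated by the last term, so log log M(r) ~ 3·log r. The polynomial factor -1z^1 contributes only a log r term and does not affect the order. ρ = 3.
Therefore ρ = 3.

Order ρ = 3.


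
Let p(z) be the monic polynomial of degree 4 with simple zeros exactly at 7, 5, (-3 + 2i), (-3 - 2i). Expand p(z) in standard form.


The polynomial is p(z) = ∏_{α ∈ S} (z − α), where S = {7, 5, (-3 + 2i), (-3 - 2i)}.
Expanding the product yields: p(z) = z^4 -6·z^3 -24·z^2 + 54·z + 455.
Note conjugate pairs combine to real quadratics: (z − (-3+2i))(z − (-3−2i)) = z² + 6z + 13.
The resulting polynomial has degree 4 and real coefficients as required.

p(z) = z^4 -6·z^3 -24·z^2 + 54·z + 455.


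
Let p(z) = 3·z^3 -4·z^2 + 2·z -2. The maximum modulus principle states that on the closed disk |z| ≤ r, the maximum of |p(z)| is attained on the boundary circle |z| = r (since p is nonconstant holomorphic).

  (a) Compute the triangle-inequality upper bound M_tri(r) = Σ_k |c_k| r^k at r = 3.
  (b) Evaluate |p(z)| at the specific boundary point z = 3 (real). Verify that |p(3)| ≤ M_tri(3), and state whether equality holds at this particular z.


Coefficients: c_0 = -2, c_1 = 2, c_2 = -4, c_3 = 3. Radius r = 3.
Part (a). Triangle bound: M_tri(r) = Σ_k |c_k| r^k
  = |-2|·3^0 + |2|·3^1 + |-4|·3^2 + |3|·3^3
  = 2 + 6 + 36 + 81 = 125.
This bounds M(r) := max_{|z|=r} |p(z)| from above; equality holds iff all terms c_k z^k can be made to align in phase at a single z on |z|=r.
Part (b). At z = 3 (real, on the circle |z| = r):
  p(3) = (-2)·3^0 + (2)·3^1 + (-4)·3^2 + (3)·3^3 = 49.
  |p(3)| = 49.
Check: |p(3)| = 49 ≤ 125 = M_tri(3). ✓ Equality does not hold at z = 3 (the coefficients have mixed signs, so the terms do not all align in phase there).

M_tri(3) = 125; |p(3)| = 49; equality at z=3: no.


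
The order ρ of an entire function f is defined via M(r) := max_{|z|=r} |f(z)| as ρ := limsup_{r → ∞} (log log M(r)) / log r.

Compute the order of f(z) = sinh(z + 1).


sinh(w) is a linear combination of e^{iw} and e^{−iw} (or e^w, e^{−w} in the hyperbolic case), so |sinh(w)| ≤ e^{|w|}. With w = z + 1, |w| ≤ 1|z| + 1 = 1r + 1 on |z| = r, giving M(r) ≤ e^{1r + 1}, so ρ ≤ 1. On a suitable ray (z = it for sin/cos; z = t for sinh/cosh, t real → ∞), |sinh(z + 1)| grows like e^{1|t|}/2, so ρ ≥ 1. Hence ρ = 1.
Therefore ρ = 1.

Order ρ = 1.


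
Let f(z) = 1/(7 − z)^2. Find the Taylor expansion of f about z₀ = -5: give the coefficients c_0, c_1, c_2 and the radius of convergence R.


Let w = z − z₀, so z = z₀ + w.
Then 7 − z = 7 − (z₀ + w) = (7 − z₀) − w = 12 − w.
f(z) = 1/(12 − w)^2 = (1/(12)^2) · (1 − w/(12))^{−2}.
By the binomial series (1−u)^{−2} = Σ_{n≥0} C(n+1, 1) u^n for |u|<1, with u = w/(12):
  c_n = C(n+1, 1) / (12)^(n+2).
  c_0 = 1/(12)^2 = 1/144.
  c_1 = 2/(12)^3 = 1/864.
  c_2 = 3/(12)^4 = 1/6912.
The series is valid for |w/d| < 1, i.e. |z − z₀| < |d|.
Radius of convergence: R = |7 − z₀| = |12| = 12 (distance from z₀ to the singularity z = 7).

c_0 = 1/144, c_1 = 1/864, c_2 = 1/6912; R = 12.


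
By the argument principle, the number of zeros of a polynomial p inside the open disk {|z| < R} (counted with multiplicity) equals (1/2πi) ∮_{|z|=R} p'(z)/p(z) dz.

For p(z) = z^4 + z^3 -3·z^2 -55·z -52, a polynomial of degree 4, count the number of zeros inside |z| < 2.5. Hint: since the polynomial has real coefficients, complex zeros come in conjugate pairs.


The zeros of p are: (-2 + 3i), (-2 - 3i), 4, -1.
Their magnitudes are: 3.606, 3.606, 4, 1.
Zeros with |z| < R = 2.5: -1.
Count = 1.
By the argument principle, (1/2πi) ∮_{|z|=R} p'(z)/p(z) dz equals exactly this count.

Number of zeros inside |z| < 2.5: 1.


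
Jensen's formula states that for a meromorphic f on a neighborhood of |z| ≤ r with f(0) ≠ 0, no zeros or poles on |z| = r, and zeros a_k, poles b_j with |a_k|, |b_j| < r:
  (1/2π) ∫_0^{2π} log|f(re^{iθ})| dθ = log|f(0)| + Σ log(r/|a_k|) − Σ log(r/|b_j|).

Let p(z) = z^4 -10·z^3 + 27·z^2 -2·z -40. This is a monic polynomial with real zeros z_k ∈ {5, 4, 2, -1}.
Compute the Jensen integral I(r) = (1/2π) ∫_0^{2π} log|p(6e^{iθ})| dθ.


Zeros: -1, 2, 4, 5; r = 6.
Inside |z| < r: -1, 2, 4, 5. Outside (|z| ≥ r): ∅.
p(0) = -40, so log|p(0)| = log(40) = 3.6889.
Apply Jensen: I(r) = log|p(0)| + Σ_k log(r/|z_k|), summed over zeros inside |z| < r.
  log(r/|z_k|) for z_k = 5: log(6/5) = 0.1823
  log(r/|z_k|) for z_k = 4: log(6/4) = 0.4055
  log(r/|z_k|) for z_k = 2: log(6/2) = 1.0986
  log(r/|z_k|) for z_k = -1: log(6/1) = 1.7918
Sum over inside zeros: 3.4782.
I(r) = log|p(0)| + (inside sum) = 3.6889 + 3.4782 = 7.1670.
Closed form (all zeros inside, monic): I(r) = n·log(r) = 4·log(6) = 7.1670. ✓

I(r) ≈ 7.1670.


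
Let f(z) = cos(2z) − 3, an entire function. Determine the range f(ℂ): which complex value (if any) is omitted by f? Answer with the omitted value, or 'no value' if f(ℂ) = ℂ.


Little Picard bounds the complement of f(ℂ) to at most one point.
cos is entire and surjective onto ℂ: for every w ∈ ℂ, cos(ζ) = w has a solution ζ ∈ ℂ (e.g., via the complex inverse arccos). With ζ = 2z this gives z = ζ/(2). Then 1·cos(2z) takes every value in 1·ℂ = ℂ, and adding -3 is a bijection of ℂ. So f is surjective and omits no value. (Note: only on the real line is cos bounded by [−1, 1].)

Omitted value: no value.


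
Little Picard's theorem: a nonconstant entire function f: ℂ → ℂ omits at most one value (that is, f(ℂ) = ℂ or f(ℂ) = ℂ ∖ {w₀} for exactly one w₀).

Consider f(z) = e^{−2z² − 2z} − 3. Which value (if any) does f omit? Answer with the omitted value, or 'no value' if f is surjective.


Little Picard bounds the complement of f(ℂ) to at most one point.
The exponent g(z) = −2z² − 2z is a nonconstant polynomial, hence surjective onto ℂ. So e^{g(z)} takes every value in {e^w : w ∈ ℂ} = ℂ ∖ {0}. Adding -3 shifts the range to ℂ ∖ {-3}. f omits exactly -3.

Omitted value: -3.
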